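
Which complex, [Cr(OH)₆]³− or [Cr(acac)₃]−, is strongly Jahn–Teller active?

[Cr(OH)₆]³−: Summing ligand charges against the −3 overall charge gives an oxidation state of +3 for chromium. Group 6 minus oxidation state 3 gives a d³ configuration. The d³ configuration leaves the e_g set evenly filled (or empty) — no strong Jahn–Teller driving force.
[Cr(acac)₃]−: Ligand charges: each acetylacetonate is −1. With an overall charge of −1 the chromium centre must be in the +2 oxidation state. Cr sits in group 6, so the d-electron count is 6 − 2 = 4. Acetylacetonate is a weak-field ligand for a first-row metal, so the complex is high-spin. The t₂g³e_g¹ (high-spin) configuration has an unevenly filled e_g set; the Jahn–Teller theorem predicts a tetragonal distortion (typically axial elongation) to lift the degeneracy.

[Cr(acac)₃]−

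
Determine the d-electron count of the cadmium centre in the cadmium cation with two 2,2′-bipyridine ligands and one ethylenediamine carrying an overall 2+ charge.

2,2′-bipyridine is neutral; ethylenediamine is neutral; balancing the +2 overall charge requires Cd(II).
Cadmium is a group-12 element; Cd(II) is therefore d¹⁰.

d¹⁰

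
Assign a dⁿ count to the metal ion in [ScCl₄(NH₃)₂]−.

d0

Summing ligand charges against the −1 overall charge gives an oxidation state of +3 for scandium.
Group 3 minus oxidation state 3 gives a d⁰ configuration.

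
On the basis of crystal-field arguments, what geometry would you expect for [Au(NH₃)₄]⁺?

Summing ligand charges against the +1 overall charge gives an oxidation state of +1 for gold.
Au sits in group 11, so the d-electron count is 11 − 1 = 10.
Coordination number: 4.
A d¹⁰ ion has no crystal-field stabilisation preference between square planar and tetrahedral, so four ligands adopt the sterically favoured tetrahedral geometry.

tetrahedral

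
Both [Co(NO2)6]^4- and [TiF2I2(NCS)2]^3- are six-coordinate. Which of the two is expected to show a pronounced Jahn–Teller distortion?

[Co(NO2)6]^4-: Each nitro (N-bound nitrite) is −1; balancing the −4 overall charge requires Co(II). Group 9 minus oxidation state 2 gives a d⁷ configuration. Nitro (N-bound nitrite) is a strong-field ligand (high in the spectrochemical series) for a first-row metal, so the complex is low-spin. The t₂g⁶e_g¹ (low-spin) configuration has an unevenly filled e_g set; the Jahn–Teller theorem predicts a tetragonal distortion (typically axial elongation) to lift the degeneracy.
[TiF2I2(NCS)2]^3-: Each fluoride is −1; each iodide is −1; each isothiocyanate is −1; balancing the −3 overall charge requires Ti(III). Group 4 minus oxidation state 3 gives a d¹ configuration. The d¹ configuration leaves the e_g set evenly filled (or empty) — no strong Jahn–Teller driving force.

[Co(NO2)6]^4-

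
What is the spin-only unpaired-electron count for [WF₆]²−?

2 unpaired electrons

Ligand charges: each fluoride is −1. With an overall charge of −2 the tungsten centre must be in the +4 oxidation state.
Tungsten is a group-6 element; W(IV) is therefore d².
In an octahedral field the d² configuration is t₂g²e_g⁰ (only one arrangement possible), giving 2 unpaired electrons.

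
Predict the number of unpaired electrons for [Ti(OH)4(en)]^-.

1 unpaired electron

Each hydroxide is −1; ethylenediamine is neutral; balancing the −1 overall charge requires Ti(III).
Group 4 minus oxidation state 3 gives a d¹ configuration.
Counting donor atoms: 4×hydroxide (monodentate) → 4 donors; 1×ethylenediamine (bidentate) → 2 donors. Coordination number = 6.
In an octahedral field the d¹ configuration is t₂g¹e_g⁰ (only one arrangement possible), giving 1 unpaired electron.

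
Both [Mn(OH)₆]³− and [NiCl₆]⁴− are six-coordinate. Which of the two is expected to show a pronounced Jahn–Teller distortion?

[Mn(OH)₆]³−: Summing ligand charges against the −3 overall charge gives an oxidation state of +3 for manganese. Mn sits in group 7, so the d-electron count is 7 − 3 = 4. Hydroxide is a weak-field ligand for a first-row metal, so the complex is high-spin. The t₂g³e_g¹ (high-spin) configuration has an unevenly filled e_g set; the Jahn–Teller theorem predicts a tetragonal distortion (typically axial elongation) to lift the degeneracy.
[NiCl₆]⁴−: Each chloride is −1; balancing the −4 overall charge requires Ni(II). Nickel is a group-10 element; Ni(II) is therefore d⁸. The d⁸ configuration leaves the e_g set evenly filled (or empty) — no strong Jahn–Teller driving force.

[Mn(OH)₆]³−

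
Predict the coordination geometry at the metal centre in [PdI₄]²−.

Ligand charges: each iodide is −1. With an overall charge of −2 the palladium centre must be in the +2 oxidation state.
Pd sits in group 10, so the d-electron count is 10 − 2 = 8.
With 4 monodentate ligands the coordination number is 4.
A 4d d⁸ ion has a large crystal-field splitting; square planar leaves the high-energy d_{x²−y²} orbital empty and maximises CFSE.

square planar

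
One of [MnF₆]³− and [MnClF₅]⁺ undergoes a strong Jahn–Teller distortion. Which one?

[MnF₆]³−: Each fluoride is −1; balancing the −3 overall charge requires Mn(III). Mn sits in group 7, so the d-electron count is 7 − 3 = 4. Fluoride is a weak-field ligand for a first-row metal, so the complex is high-spin. The t₂g³e_g¹ (high-spin) configuration has an unevenly filled e_g set; the Jahn–Teller theorem predicts a tetragonal distortion (typically axial elongation) to lift the degeneracy.
[MnClF₅]⁺: Each chloride is −1; each fluoride is −1; balancing the +1 overall charge requires Mn(VII). Mn sits in group 7, so the d-electron count is 7 − 7 = 0. The d⁰ configuration leaves the e_g set evenly filled (or empty) — no strong Jahn–Teller driving force.

[MnF₆]³−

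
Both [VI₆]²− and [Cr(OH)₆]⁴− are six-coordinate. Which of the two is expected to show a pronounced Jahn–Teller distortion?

[VI₆]²−: Summing ligand charges against the −2 overall charge gives an oxidation state of +4 for vanadium. V sits in group 5, so the d-electron count is 5 − 4 = 1. The d¹ configuration leaves the e_g set evenly filled (or empty) — no strong Jahn–Teller driving force.
[Cr(OH)₆]⁴−: Each hydroxide is −1; balancing the −4 overall charge requires Cr(II). Chromium is a group-6 element; Cr(II) is therefore d⁴. Hydroxide is a weak-field ligand for a first-row metal, so the complex is high-spin. The t₂g³e_g¹ (high-spin) configuration has an unevenly filled e_g set; the Jahn–Teller theorem predicts a tetragonal distortion (typically axial elongation) to lift the degeneracy.

[Cr(OH)₆]⁴−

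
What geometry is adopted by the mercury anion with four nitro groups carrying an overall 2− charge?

tetrahedral

Each nitro (N-bound nitrite) is −1; balancing the −2 overall charge requires Hg(II).
Group 12 minus oxidation state 2 gives a d¹⁰ configuration.
Coordination number: 4.
A d¹⁰ ion has no crystal-field stabilisation preference between square planar and tetrahedral, so four ligands adopt the sterically favoured tetrahedral geometry.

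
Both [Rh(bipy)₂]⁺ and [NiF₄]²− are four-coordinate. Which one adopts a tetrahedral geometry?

[NiF₄]²−

For [Rh(bipy)₂]⁺: Ligand charges: 2,2′-bipyridine is neutral. With an overall charge of +1 the rhodium centre must be in the +1 oxidation state. Rh sits in group 9, so the d-electron count is 9 − 1 = 8. A 4d d⁸ ion has a large crystal-field splitting; square planar leaves the high-energy d_{x²−y²} orbital empty and maximises CFSE. → square planar.
For [NiF₄]²−: Each fluoride is −1; balancing the −2 overall charge requires Ni(II). Group 10 minus oxidation state 2 gives a d⁸ configuration. Fluoride is a weak-field ligand. With weak-field ligands the CFSE gain from square planar is small, so a 3d d⁸ ion takes the sterically preferred tetrahedral geometry. → tetrahedral.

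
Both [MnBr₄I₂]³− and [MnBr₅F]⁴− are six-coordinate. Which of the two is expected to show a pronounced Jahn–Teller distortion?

[MnBr₄I₂]³−: Ligand charges: each bromide is −1; each iodide is −1. With an overall charge of −3 the manganese centre must be in the +3 oxidation state. Manganese is a group-7 element; Mn(III) is therefore d⁴. Bromide and iodide are weak-field ligands for a first-row metal, so the complex is high-spin. The t₂g³e_g¹ (high-spin) configuration has an unevenly filled e_g set; the Jahn–Teller theorem predicts a tetragonal distortion (typically axial elongation) to lift the degeneracy.
[MnBr₅F]⁴−: Ligand charges: each bromide is −1; each fluoride is −1. With an overall charge of −4 the manganese centre must be in the +2 oxidation state. Group 7 minus oxidation state 2 gives a d⁵ configuration. Bromide and fluoride are weak-field ligands for a first-row metal, so the complex is high-spin. The d⁵ configuration leaves the e_g set evenly filled (or empty) — no strong Jahn–Teller driving force.

[MnBr₄I₂]³−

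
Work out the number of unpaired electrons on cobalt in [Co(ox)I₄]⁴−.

Each oxalate is −2; each iodide is −1; balancing the −4 overall charge requires Co(II).
Group 9 minus oxidation state 2 gives a d⁷ configuration.
Counting donor atoms: 1×oxalate (bidentate) → 2 donors; 4×iodide (monodentate) → 4 donors. Coordination number = 6.
The spin state decides the count: Iodide and oxalate are weak-field ligands for a first-row metal, so the complex is high-spin.
An octahedral high-spin d⁷ ion is t₂g⁵e_g², giving 3 unpaired electrons.

3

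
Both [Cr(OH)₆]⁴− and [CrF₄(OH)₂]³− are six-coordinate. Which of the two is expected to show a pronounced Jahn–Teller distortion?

[Cr(OH)₆]⁴−: Each hydroxide is −1; balancing the −4 overall charge requires Cr(II). Chromium is a group-6 element; Cr(II) is therefore d⁴. Hydroxide is a weak-field ligand for a first-row metal, so the complex is high-spin. The t₂g³e_g¹ (high-spin) configuration has an unevenly filled e_g set; the Jahn–Teller theorem predicts a tetragonal distortion (typically axial elongation) to lift the degeneracy.
[CrF₄(OH)₂]³−: Summing ligand charges against the −3 overall charge gives an oxidation state of +3 for chromium. Chromium is a group-6 element; Cr(III) is therefore d³. The d³ configuration leaves the e_g set evenly filled (or empty) — no strong Jahn–Teller driving force.

[Cr(OH)₆]⁴−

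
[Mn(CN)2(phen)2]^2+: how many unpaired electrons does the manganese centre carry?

3

Each cyanide is −1; 1,10-phenanthroline is neutral; balancing the +2 overall charge requires Mn(IV).
Group 7 minus oxidation state 4 gives a d³ configuration.
Counting donor atoms: 2×cyanide (monodentate) → 2 donors; 2×1,10-phenanthroline (bidentate) → 4 donors. Coordination number = 6.
In an octahedral field the d³ configuration is t₂g³e_g⁰ (only one arrangement possible), giving 3 unpaired electrons.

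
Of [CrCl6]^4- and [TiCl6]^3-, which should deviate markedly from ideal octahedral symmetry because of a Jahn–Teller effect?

[CrCl6]^4-

[CrCl6]^4-: Ligand charges: each chloride is −1. With an overall charge of −4 the chromium centre must be in the +2 oxidation state. Cr sits in group 6, so the d-electron count is 6 − 2 = 4. Chloride is a weak-field ligand for a first-row metal, so the complex is high-spin. The t₂g³e_g¹ (high-spin) configuration has an unevenly filled e_g set; the Jahn–Teller theorem predicts a tetragonal distortion (typically axial elongation) to lift the degeneracy.
[TiCl6]^3-: Ligand charges: each chloride is −1. With an overall charge of −3 the titanium centre must be in the +3 oxidation state. Group 4 minus oxidation state 3 gives a d¹ configuration. The d¹ configuration leaves the e_g set evenly filled (or empty) — no strong Jahn–Teller driving force.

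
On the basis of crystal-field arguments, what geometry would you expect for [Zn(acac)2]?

Each acetylacetonate is −1; balancing the 0 overall charge requires Zn(II).
Zn sits in group 12, so the d-electron count is 12 − 2 = 10.
Counting donor atoms: 2×acetylacetonate (bidentate) → 4 donors. Coordination number = 4.
A d¹⁰ ion has no crystal-field stabilisation preference between square planar and tetrahedral, so four ligands adopt the sterically favoured tetrahedral geometry.

tetrahedral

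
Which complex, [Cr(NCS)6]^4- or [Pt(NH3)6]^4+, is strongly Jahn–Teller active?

[Cr(NCS)6]^4-

[Cr(NCS)6]^4-: Summing ligand charges against the −4 overall charge gives an oxidation state of +2 for chromium. Cr sits in group 6, so the d-electron count is 6 − 2 = 4. Isothiocyanate is a weak-field ligand for a first-row metal, so the complex is high-spin. The t₂g³e_g¹ (high-spin) configuration has an unevenly filled e_g set; the Jahn–Teller theorem predicts a tetragonal distortion (typically axial elongation) to lift the degeneracy.
[Pt(NH3)6]^4+: Summing ligand charges against the +4 overall charge gives an oxidation state of +4 for platinum. Group 10 minus oxidation state 4 gives a d⁶ configuration. A 5d ion has a large Δₒ and is invariably low-spin. The d⁶ configuration leaves the e_g set evenly filled (or empty) — no strong Jahn–Teller driving force.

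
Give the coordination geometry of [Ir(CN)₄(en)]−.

Summing ligand charges against the −1 overall charge gives an oxidation state of +3 for iridium.
Iridium is a group-9 element; Ir(III) is therefore d⁶.
Counting donor atoms: 4×cyanide (monodentate) → 4 donors; 1×ethylenediamine (bidentate) → 2 donors. Coordination number = 6.
Six donors around a single metal centre give an octahedral coordination sphere.

octahedral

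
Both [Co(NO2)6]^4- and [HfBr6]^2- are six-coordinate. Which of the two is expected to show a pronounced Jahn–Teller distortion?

[Co(NO2)6]^4-

[Co(NO2)6]^4-: Ligand charges: each nitro (N-bound nitrite) is −1. With an overall charge of −4 the cobalt centre must be in the +2 oxidation state. Group 9 minus oxidation state 2 gives a d⁷ configuration. Nitro (N-bound nitrite) is a strong-field ligand (high in the spectrochemical series) for a first-row metal, so the complex is low-spin. The t₂g⁶e_g¹ (low-spin) configuration has an unevenly filled e_g set; the Jahn–Teller theorem predicts a tetragonal distortion (typically axial elongation) to lift the degeneracy.
[HfBr6]^2-: Ligand charges: each bromide is −1. With an overall charge of −2 the hafnium centre must be in the +4 oxidation state. Hf sits in group 4, so the d-electron count is 4 − 4 = 0. The d⁰ configuration leaves the e_g set evenly filled (or empty) — no strong Jahn–Teller driving force.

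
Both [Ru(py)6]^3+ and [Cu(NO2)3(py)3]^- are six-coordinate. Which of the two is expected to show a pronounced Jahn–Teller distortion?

[Ru(py)6]^3+: Pyridine is neutral; balancing the +3 overall charge requires Ru(III). Ruthenium is a group-8 element; Ru(III) is therefore d⁵. A 4d ion has a large Δₒ and is invariably low-spin. The d⁵ configuration leaves the e_g set evenly filled (or empty) — no strong Jahn–Teller driving force.
[Cu(NO2)3(py)3]^-: Each nitro (N-bound nitrite) is −1; pyridine is neutral; balancing the −1 overall charge requires Cu(II). Group 11 minus oxidation state 2 gives a d⁹ configuration. The t₂g⁶e_g³ configuration has an unevenly filled e_g set; the Jahn–Teller theorem predicts a tetragonal distortion (typically axial elongation) to lift the degeneracy.

[Cu(NO2)3(py)3]^-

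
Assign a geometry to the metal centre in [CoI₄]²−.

tetrahedral

Summing ligand charges against the −2 overall charge gives an oxidation state of +2 for cobalt.
Co sits in group 9, so the d-electron count is 9 − 2 = 7.
Coordination number: 4.
Iodide is a weak-field ligand.
For a high-spin 3d d⁷ ion with weak-field ligands the small Δₜ gives little square-planar CFSE advantage, so four ligands adopt the sterically favoured tetrahedral geometry.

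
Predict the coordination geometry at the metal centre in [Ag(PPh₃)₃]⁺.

Ligand charges: triphenylphosphine is neutral. With an overall charge of +1 the silver centre must be in the +1 oxidation state.
Group 11 minus oxidation state 1 gives a d¹⁰ configuration.
With 3 monodentate ligands the coordination number is 3.
Three ligands around a d¹⁰ centre minimise repulsion in a trigonal-planar arrangement.

trigonal planar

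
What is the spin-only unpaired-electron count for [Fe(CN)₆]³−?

Ligand charges: each cyanide is −1. With an overall charge of −3 the iron centre must be in the +3 oxidation state.
Group 8 minus oxidation state 3 gives a d⁵ configuration.
The spin state decides the count: Cyanide is a strong-field ligand (high in the spectrochemical series) for a first-row metal, so the complex is low-spin.
An octahedral low-spin d⁵ ion is t₂g⁵e_g⁰, giving 1 unpaired electron.

1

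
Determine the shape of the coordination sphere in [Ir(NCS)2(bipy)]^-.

square planar

Each isothiocyanate is −1; 2,2′-bipyridine is neutral; balancing the −1 overall charge requires Ir(I).
Group 9 minus oxidation state 1 gives a d⁸ configuration.
Counting donor atoms: 2×isothiocyanate (monodentate) → 2 donors; 1×2,2′-bipyridine (bidentate) → 2 donors. Coordination number = 4.
A 5d d⁸ ion has a large crystal-field splitting; square planar leaves the high-energy d_{x²−y²} orbital empty and maximises CFSE.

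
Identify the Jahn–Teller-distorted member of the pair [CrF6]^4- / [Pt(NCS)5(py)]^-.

[CrF6]^4-: Ligand charges: each fluoride is −1. With an overall charge of −4 the chromium centre must be in the +2 oxidation state. Cr sits in group 6, so the d-electron count is 6 − 2 = 4. Fluoride is a weak-field ligand for a first-row metal, so the complex is high-spin. The t₂g³e_g¹ (high-spin) configuration has an unevenly filled e_g set; the Jahn–Teller theorem predicts a tetragonal distortion (typically axial elongation) to lift the degeneracy.
[Pt(NCS)5(py)]^-: Each isothiocyanate is −1; pyridine is neutral; balancing the −1 overall charge requires Pt(IV). Group 10 minus oxidation state 4 gives a d⁶ configuration. A 5d ion has a large Δₒ and is invariably low-spin. The d⁶ configuration leaves the e_g set evenly filled (or empty) — no strong Jahn–Teller driving force.

[CrF6]^4-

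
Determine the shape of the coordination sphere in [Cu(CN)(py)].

Summing ligand charges against the 0 overall charge gives an oxidation state of +1 for copper.
Group 11 minus oxidation state 1 gives a d¹⁰ configuration.
With 2 monodentate ligands the coordination number is 2.
A d¹⁰ ion with only two ligands adopts a linear arrangement (sp hybridisation; no CFSE preference).

linear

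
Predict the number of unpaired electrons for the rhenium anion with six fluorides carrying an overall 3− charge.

Summing ligand charges against the −3 overall charge gives an oxidation state of +3 for rhenium.
Re sits in group 7, so the d-electron count is 7 − 3 = 4.
The spin state decides the count: a 5d ion has a large Δₒ and is invariably low-spin.
An octahedral low-spin d⁴ ion is t₂g⁴e_g⁰, giving 2 unpaired electrons.

2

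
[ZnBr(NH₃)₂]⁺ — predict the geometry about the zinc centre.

trigonal planar

Each bromide is −1; ammonia is neutral; balancing the +1 overall charge requires Zn(II).
Zn sits in group 12, so the d-electron count is 12 − 2 = 10.
With 3 monodentate ligands the coordination number is 3.
Three ligands around a d¹⁰ centre minimise repulsion in a trigonal-planar arrangement.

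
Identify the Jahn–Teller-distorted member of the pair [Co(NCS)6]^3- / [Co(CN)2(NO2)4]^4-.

[Co(NCS)6]^3-: Each isothiocyanate is −1; balancing the −3 overall charge requires Co(III). Co sits in group 9, so the d-electron count is 9 − 3 = 6. Co(III) has an exceptionally large octahedral splitting and is low-spin with essentially every ligand except fluoride. The d⁶ configuration leaves the e_g set evenly filled (or empty) — no strong Jahn–Teller driving force.
[Co(CN)2(NO2)4]^4-: Ligand charges: each cyanide is −1; each nitro (N-bound nitrite) is −1. With an overall charge of −4 the cobalt centre must be in the +2 oxidation state. Cobalt is a group-9 element; Co(II) is therefore d⁷. Cyanide and nitro (N-bound nitrite) are strong-field ligands (high in the spectrochemical series) for a first-row metal, so the complex is low-spin. The t₂g⁶e_g¹ (low-spin) configuration has an unevenly filled e_g set; the Jahn–Teller theorem predicts a tetragonal distortion (typically axial elongation) to lift the degeneracy.

[Co(CN)2(NO2)4]^4-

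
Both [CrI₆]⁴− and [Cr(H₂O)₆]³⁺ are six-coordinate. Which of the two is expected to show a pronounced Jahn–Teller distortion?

[CrI₆]⁴−

[CrI₆]⁴−: Ligand charges: each iodide is −1. With an overall charge of −4 the chromium centre must be in the +2 oxidation state. Cr sits in group 6, so the d-electron count is 6 − 2 = 4. Iodide is a weak-field ligand for a first-row metal, so the complex is high-spin. The t₂g³e_g¹ (high-spin) configuration has an unevenly filled e_g set; the Jahn–Teller theorem predicts a tetragonal distortion (typically axial elongation) to lift the degeneracy.
[Cr(H₂O)₆]³⁺: Ligand charges: water is neutral. With an overall charge of +3 the chromium centre must be in the +3 oxidation state. Cr sits in group 6, so the d-electron count is 6 − 3 = 3. The d³ configuration leaves the e_g set evenly filled (or empty) — no strong Jahn–Teller driving force.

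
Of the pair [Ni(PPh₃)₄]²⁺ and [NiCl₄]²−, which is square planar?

[Ni(PPh₃)₄]²⁺

For [Ni(PPh₃)₄]²⁺: Ligand charges: triphenylphosphine is neutral. With an overall charge of +2 the nickel centre must be in the +2 oxidation state. Nickel is a group-10 element; Ni(II) is therefore d⁸. Triphenylphosphine is a strong-field ligand (high in the spectrochemical series). A 3d d⁸ ion with strong-field ligands gains enough CFSE to favour square planar over tetrahedral. → square planar.
For [NiCl₄]²−: Ligand charges: each chloride is −1. With an overall charge of −2 the nickel centre must be in the +2 oxidation state. Ni sits in group 10, so the d-electron count is 10 − 2 = 8. Chloride is a weak-field ligand. With weak-field ligands the CFSE gain from square planar is small, so a 3d d⁸ ion takes the sterically preferred tetrahedral geometry. → tetrahedral.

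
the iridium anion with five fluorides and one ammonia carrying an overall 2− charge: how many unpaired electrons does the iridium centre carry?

Ligand charges: each fluoride is −1; ammonia is neutral. With an overall charge of −2 the iridium centre must be in the +3 oxidation state.
Iridium is a group-9 element; Ir(III) is therefore d⁶.
The spin state decides the count: a 5d ion has a large Δₒ and is invariably low-spin.
An octahedral low-spin d⁶ ion is t₂g⁶e_g⁰, giving 0 unpaired electrons.

0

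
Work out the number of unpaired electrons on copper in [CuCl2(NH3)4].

1 unpaired electron

Each chloride is −1; ammonia is neutral; balancing the 0 overall charge requires Cu(II).
Cu sits in group 11, so the d-electron count is 11 − 2 = 9.
In an octahedral field the d⁹ configuration is t₂g⁶e_g³ (only one arrangement possible), giving 1 unpaired electron.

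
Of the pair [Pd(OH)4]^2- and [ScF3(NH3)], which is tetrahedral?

[ScF3(NH3)]

For [Pd(OH)4]^2-: Summing ligand charges against the −2 overall charge gives an oxidation state of +2 for palladium. Palladium is a group-10 element; Pd(II) is therefore d⁸. A 4d d⁸ ion has a large crystal-field splitting; square planar leaves the high-energy d_{x²−y²} orbital empty and maximises CFSE. → square planar.
For [ScF3(NH3)]: Ligand charges: each fluoride is −1; ammonia is neutral. With an overall charge of 0 the scandium centre must be in the +3 oxidation state. Scandium is a group-3 element; Sc(III) is therefore d⁰. A d⁰ ion has no crystal-field stabilisation preference between square planar and tetrahedral, so four ligands adopt the sterically favoured tetrahedral geometry. → tetrahedral.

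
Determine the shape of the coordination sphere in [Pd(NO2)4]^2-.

Each nitro (N-bound nitrite) is −1; balancing the −2 overall charge requires Pd(II).
Group 10 minus oxidation state 2 gives a d⁸ configuration.
With 4 monodentate ligands the coordination number is 4.
A 4d d⁸ ion has a large crystal-field splitting; square planar leaves the high-energy d_{x²−y²} orbital empty and maximises CFSE.

square planar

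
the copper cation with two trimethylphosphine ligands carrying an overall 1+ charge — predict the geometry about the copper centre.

Ligand charges: trimethylphosphine is neutral. With an overall charge of +1 the copper centre must be in the +1 oxidation state.
Cu sits in group 11, so the d-electron count is 11 − 1 = 10.
With 2 monodentate ligands the coordination number is 2.
A d¹⁰ ion with only two ligands adopts a linear arrangement (sp hybridisation; no CFSE preference).

linear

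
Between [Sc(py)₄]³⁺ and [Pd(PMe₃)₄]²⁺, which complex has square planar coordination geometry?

[Pd(PMe₃)₄]²⁺

For [Sc(py)₄]³⁺: Ligand charges: pyridine is neutral. With an overall charge of +3 the scandium centre must be in the +3 oxidation state. Scandium is a group-3 element; Sc(III) is therefore d⁰. A d⁰ ion has no crystal-field stabilisation preference between square planar and tetrahedral, so four ligands adopt the sterically favoured tetrahedral geometry. → tetrahedral.
For [Pd(PMe₃)₄]²⁺: Trimethylphosphine is neutral; balancing the +2 overall charge requires Pd(II). Palladium is a group-10 element; Pd(II) is therefore d⁸. A 4d d⁸ ion has a large crystal-field splitting; square planar leaves the high-energy d_{x²−y²} orbital empty and maximises CFSE. → square planar.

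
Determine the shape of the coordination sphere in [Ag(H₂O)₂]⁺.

Water is neutral; balancing the +1 overall charge requires Ag(I).
Silver is a group-11 element; Ag(I) is therefore d¹⁰.
Coordination number: 2.
A d¹⁰ ion with only two ligands adopts a linear arrangement (sp hybridisation; no CFSE preference).

linear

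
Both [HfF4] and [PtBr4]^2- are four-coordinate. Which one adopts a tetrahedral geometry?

For [HfF4]: Ligand charges: each fluoride is −1. With an overall charge of 0 the hafnium centre must be in the +4 oxidation state. Group 4 minus oxidation state 4 gives a d⁰ configuration. A d⁰ ion has no crystal-field stabilisation preference between square planar and tetrahedral, so four ligands adopt the sterically favoured tetrahedral geometry. → tetrahedral.
For [PtBr4]^2-: Ligand charges: each bromide is −1. With an overall charge of −2 the platinum centre must be in the +2 oxidation state. Group 10 minus oxidation state 2 gives a d⁸ configuration. A 5d d⁸ ion has a large crystal-field splitting; square planar leaves the high-energy d_{x²−y²} orbital empty and maximises CFSE. → square planar.

[HfF4]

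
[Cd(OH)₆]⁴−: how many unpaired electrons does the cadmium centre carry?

Ligand charges: each hydroxide is −1. With an overall charge of −4 the cadmium centre must be in the +2 oxidation state.
Group 12 minus oxidation state 2 gives a d¹⁰ configuration.
In an octahedral field the d¹⁰ configuration is t₂g⁶e_g⁴, giving 0 unpaired electrons.

0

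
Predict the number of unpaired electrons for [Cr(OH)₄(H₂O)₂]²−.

Summing ligand charges against the −2 overall charge gives an oxidation state of +2 for chromium.
Chromium is a group-6 element; Cr(II) is therefore d⁴.
The spin state decides the count: Hydroxide is a weak-field ligand for a first-row metal, so the complex is high-spin.
An octahedral high-spin d⁴ ion is t₂g³e_g¹, giving 4 unpaired electrons.

4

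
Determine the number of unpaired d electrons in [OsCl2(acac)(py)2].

Summing ligand charges against the 0 overall charge gives an oxidation state of +3 for osmium.
Group 8 minus oxidation state 3 gives a d⁵ configuration.
Counting donor atoms: 2×chloride (monodentate) → 2 donors; 1×acetylacetonate (bidentate) → 2 donors; 2×pyridine (monodentate) → 2 donors. Coordination number = 6.
The spin state decides the count: a 5d ion has a large Δₒ and is invariably low-spin.
An octahedral low-spin d⁵ ion is t₂g⁵e_g⁰, giving 1 unpaired electron.

1 unpaired electron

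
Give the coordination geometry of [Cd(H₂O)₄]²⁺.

tetrahedral

Ligand charges: water is neutral. With an overall charge of +2 the cadmium centre must be in the +2 oxidation state.
Cadmium is a group-12 element; Cd(II) is therefore d¹⁰.
Coordination number: 4.
A d¹⁰ ion has no crystal-field stabilisation preference between square planar and tetrahedral, so four ligands adopt the sterically favoured tetrahedral geometry.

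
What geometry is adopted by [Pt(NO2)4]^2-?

Summing ligand charges against the −2 overall charge gives an oxidation state of +2 for platinum.
Group 10 minus oxidation state 2 gives a d⁸ configuration.
With 4 monodentate ligands the coordination number is 4.
A 5d d⁸ ion has a large crystal-field splitting; square planar leaves the high-energy d_{x²−y²} orbital empty and maximises CFSE.

square planar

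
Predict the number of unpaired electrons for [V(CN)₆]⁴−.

3 unpaired electrons

Ligand charges: each cyanide is −1. With an overall charge of −4 the vanadium centre must be in the +2 oxidation state.
Group 5 minus oxidation state 2 gives a d³ configuration.
In an octahedral field the d³ configuration is t₂g³e_g⁰ (only one arrangement possible), giving 3 unpaired electrons.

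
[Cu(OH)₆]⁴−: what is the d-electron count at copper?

d⁹

Each hydroxide is −1; balancing the −4 overall charge requires Cu(II).
Group 11 minus oxidation state 2 gives a d⁹ configuration.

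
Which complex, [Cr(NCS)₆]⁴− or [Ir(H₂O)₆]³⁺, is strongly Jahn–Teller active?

[Cr(NCS)₆]⁴−: Ligand charges: each isothiocyanate is −1. With an overall charge of −4 the chromium centre must be in the +2 oxidation state. Group 6 minus oxidation state 2 gives a d⁴ configuration. Isothiocyanate is a weak-field ligand for a first-row metal, so the complex is high-spin. The t₂g³e_g¹ (high-spin) configuration has an unevenly filled e_g set; the Jahn–Teller theorem predicts a tetragonal distortion (typically axial elongation) to lift the degeneracy.
[Ir(H₂O)₆]³⁺: Ligand charges: water is neutral. With an overall charge of +3 the iridium centre must be in the +3 oxidation state. Iridium is a group-9 element; Ir(III) is therefore d⁶. A 5d ion has a large Δₒ and is invariably low-spin. The d⁶ configuration leaves the e_g set evenly filled (or empty) — no strong Jahn–Teller driving force.

[Cr(NCS)₆]⁴−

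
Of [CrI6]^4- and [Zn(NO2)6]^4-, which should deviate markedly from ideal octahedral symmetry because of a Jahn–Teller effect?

[CrI6]^4-

[CrI6]^4-: Ligand charges: each iodide is −1. With an overall charge of −4 the chromium centre must be in the +2 oxidation state. Cr sits in group 6, so the d-electron count is 6 − 2 = 4. Iodide is a weak-field ligand for a first-row metal, so the complex is high-spin. The t₂g³e_g¹ (high-spin) configuration has an unevenly filled e_g set; the Jahn–Teller theorem predicts a tetragonal distortion (typically axial elongation) to lift the degeneracy.
[Zn(NO2)6]^4-: Each nitro (N-bound nitrite) is −1; balancing the −4 overall charge requires Zn(II). Group 12 minus oxidation state 2 gives a d¹⁰ configuration. The d¹⁰ configuration leaves the e_g set evenly filled (or empty) — no strong Jahn–Teller driving force.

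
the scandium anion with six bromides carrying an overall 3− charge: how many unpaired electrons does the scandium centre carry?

Summing ligand charges against the −3 overall charge gives an oxidation state of +3 for scandium.
Sc sits in group 3, so the d-electron count is 3 − 3 = 0.
In an octahedral field the d⁰ configuration is t₂g⁰e_g⁰, giving 0 unpaired electrons.

0 unpaired electrons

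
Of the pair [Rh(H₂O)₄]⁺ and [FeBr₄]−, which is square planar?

For [Rh(H₂O)₄]⁺: Summing ligand charges against the +1 overall charge gives an oxidation state of +1 for rhodium. Rhodium is a group-9 element; Rh(I) is therefore d⁸. A 4d d⁸ ion has a large crystal-field splitting; square planar leaves the high-energy d_{x²−y²} orbital empty and maximises CFSE. → square planar.
For [FeBr₄]−: Summing ligand charges against the −1 overall charge gives an oxidation state of +3 for iron. Group 8 minus oxidation state 3 gives a d⁵ configuration. A high-spin d⁵ ion has zero CFSE in either geometry, so four ligands adopt the sterically favoured tetrahedral geometry. → tetrahedral.

[Rh(H₂O)₄]⁺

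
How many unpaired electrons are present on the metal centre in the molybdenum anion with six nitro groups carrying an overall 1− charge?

Each nitro (N-bound nitrite) is −1; balancing the −1 overall charge requires Mo(V).
Molybdenum is a group-6 element; Mo(V) is therefore d¹.
In an octahedral field the d¹ configuration is t₂g¹e_g⁰ (only one arrangement possible), giving 1 unpaired electron.

1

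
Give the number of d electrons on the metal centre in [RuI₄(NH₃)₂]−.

d⁵

Each iodide is −1; ammonia is neutral; balancing the −1 overall charge requires Ru(III).
Group 8 minus oxidation state 3 gives a d⁵ configuration.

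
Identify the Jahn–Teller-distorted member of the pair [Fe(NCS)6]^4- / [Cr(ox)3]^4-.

[Fe(NCS)6]^4-: Ligand charges: each isothiocyanate is −1. With an overall charge of −4 the iron centre must be in the +2 oxidation state. Group 8 minus oxidation state 2 gives a d⁶ configuration. Isothiocyanate is a weak-field ligand for a first-row metal, so the complex is high-spin. The d⁶ configuration leaves the e_g set evenly filled (or empty) — no strong Jahn–Teller driving force.
[Cr(ox)3]^4-: Ligand charges: each oxalate is −2. With an overall charge of −4 the chromium centre must be in the +2 oxidation state. Cr sits in group 6, so the d-electron count is 6 − 2 = 4. Oxalate is a weak-field ligand for a first-row metal, so the complex is high-spin. The t₂g³e_g¹ (high-spin) configuration has an unevenly filled e_g set; the Jahn–Teller theorem predicts a tetragonal distortion (typically axial elongation) to lift the degeneracy.

[Cr(ox)3]^4-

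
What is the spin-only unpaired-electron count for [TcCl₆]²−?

3

Each chloride is −1; balancing the −2 overall charge requires Tc(IV).
Group 7 minus oxidation state 4 gives a d³ configuration.
In an octahedral field the d³ configuration is t₂g³e_g⁰ (only one arrangement possible), giving 3 unpaired electrons.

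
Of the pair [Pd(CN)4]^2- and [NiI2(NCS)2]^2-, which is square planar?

[Pd(CN)4]^2-

For [Pd(CN)4]^2-: Ligand charges: each cyanide is −1. With an overall charge of −2 the palladium centre must be in the +2 oxidation state. Group 10 minus oxidation state 2 gives a d⁸ configuration. A 4d d⁸ ion has a large crystal-field splitting; square planar leaves the high-energy d_{x²−y²} orbital empty and maximises CFSE. → square planar.
For [NiI2(NCS)2]^2-: Ligand charges: each iodide is −1; each isothiocyanate is −1. With an overall charge of −2 the nickel centre must be in the +2 oxidation state. Nickel is a group-10 element; Ni(II) is therefore d⁸. Iodide and isothiocyanate are weak-field ligands. With weak-field ligands the CFSE gain from square planar is small, so a 3d d⁸ ion takes the sterically preferred tetrahedral geometry. → tetrahedral.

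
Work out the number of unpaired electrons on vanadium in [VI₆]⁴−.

3

Each iodide is −1; balancing the −4 overall charge requires V(II).
Vanadium is a group-5 element; V(II) is therefore d³.
In an octahedral field the d³ configuration is t₂g³e_g⁰ (only one arrangement possible), giving 3 unpaired electrons.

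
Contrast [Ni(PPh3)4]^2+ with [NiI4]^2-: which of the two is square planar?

For [Ni(PPh3)4]^2+: Summing ligand charges against the +2 overall charge gives an oxidation state of +2 for nickel. Ni sits in group 10, so the d-electron count is 10 − 2 = 8. Triphenylphosphine is a strong-field ligand (high in the spectrochemical series). A 3d d⁸ ion with strong-field ligands gains enough CFSE to favour square planar over tetrahedral. → square planar.
For [NiI4]^2-: Ligand charges: each iodide is −1. With an overall charge of −2 the nickel centre must be in the +2 oxidation state. Group 10 minus oxidation state 2 gives a d⁸ configuration. Iodide is a weak-field ligand. With weak-field ligands the CFSE gain from square planar is small, so a 3d d⁸ ion takes the sterically preferred tetrahedral geometry. → tetrahedral.

[Ni(PPh3)4]^2+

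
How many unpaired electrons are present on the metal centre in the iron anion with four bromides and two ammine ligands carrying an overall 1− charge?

Ligand charges: each bromide is −1; ammonia is neutral. With an overall charge of −1 the iron centre must be in the +3 oxidation state.
Iron is a group-8 element; Fe(III) is therefore d⁵.
The spin state decides the count: Bromide is a weak-field ligand for a first-row metal, so the complex is high-spin.
An octahedral high-spin d⁵ ion is t₂g³e_g², giving 5 unpaired electrons.

5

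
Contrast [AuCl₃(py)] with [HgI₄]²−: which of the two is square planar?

[AuCl₃(py)]

For [AuCl₃(py)]: Ligand charges: each chloride is −1; pyridine is neutral. With an overall charge of 0 the gold centre must be in the +3 oxidation state. Au sits in group 11, so the d-electron count is 11 − 3 = 8. A 5d d⁸ ion has a large crystal-field splitting; square planar leaves the high-energy d_{x²−y²} orbital empty and maximises CFSE. → square planar.
For [HgI₄]²−: Ligand charges: each iodide is −1. With an overall charge of −2 the mercury centre must be in the +2 oxidation state. Mercury is a group-12 element; Hg(II) is therefore d¹⁰. A d¹⁰ ion has no crystal-field stabilisation preference between square planar and tetrahedral, so four ligands adopt the sterically favoured tetrahedral geometry. → tetrahedral.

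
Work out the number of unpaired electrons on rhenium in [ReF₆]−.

Summing ligand charges against the −1 overall charge gives an oxidation state of +5 for rhenium.
Re sits in group 7, so the d-electron count is 7 − 5 = 2.
In an octahedral field the d² configuration is t₂g²e_g⁰ (only one arrangement possible), giving 2 unpaired electrons.

2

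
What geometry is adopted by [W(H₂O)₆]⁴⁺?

Ligand charges: water is neutral. With an overall charge of +4 the tungsten centre must be in the +4 oxidation state.
Group 6 minus oxidation state 4 gives a d² configuration.
With 6 monodentate ligands the coordination number is 6.
Six donors around a single metal centre give an octahedral coordination sphere.

octahedral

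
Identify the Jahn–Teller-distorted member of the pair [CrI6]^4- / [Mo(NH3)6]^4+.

[CrI6]^4-: Ligand charges: each iodide is −1. With an overall charge of −4 the chromium centre must be in the +2 oxidation state. Cr sits in group 6, so the d-electron count is 6 − 2 = 4. Iodide is a weak-field ligand for a first-row metal, so the complex is high-spin. The t₂g³e_g¹ (high-spin) configuration has an unevenly filled e_g set; the Jahn–Teller theorem predicts a tetragonal distortion (typically axial elongation) to lift the degeneracy.
[Mo(NH3)6]^4+: Ammonia is neutral; balancing the +4 overall charge requires Mo(IV). Molybdenum is a group-6 element; Mo(IV) is therefore d². The d² configuration leaves the e_g set evenly filled (or empty) — no strong Jahn–Teller driving force.

[CrI6]^4-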